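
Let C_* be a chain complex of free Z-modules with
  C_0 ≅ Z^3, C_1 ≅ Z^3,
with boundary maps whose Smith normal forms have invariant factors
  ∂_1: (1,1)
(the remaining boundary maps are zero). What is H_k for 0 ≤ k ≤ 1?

H_0: b_0 = 3 − 0 − 2 = 1; torsion from ∂_1 factors > 1: none. So H_0 ≅ Z.
H_1: b_1 = 3 − 2 − 0 = 1; torsion from ∂_2 factors > 1: none. So H_1 ≅ Z.

H_0 ≅ Z,  H_1 ≅ Z.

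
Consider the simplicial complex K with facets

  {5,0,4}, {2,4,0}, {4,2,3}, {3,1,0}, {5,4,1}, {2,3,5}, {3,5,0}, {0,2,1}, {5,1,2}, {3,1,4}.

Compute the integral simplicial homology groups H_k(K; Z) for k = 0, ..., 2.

H_0 ≅ Z,  H_1 ≅ Z/2Z,  H_2 = 0.

Fix the vertex order 0 < 1 < 2 < 3 < 4 < 5 and write every simplex with vertices in increasing order. Then dim K = 2 and the simplices of K are:

  0-simplices (6): [0], [1], [2], [3], [4], [5]
  1-simplices (15): [0,1], [0,2], [0,3], [0,4], [0,5], [1,2], [1,3], [1,4], [1,5], [2,3], [2,4], [2,5], [3,4], [3,5], [4,5]
  2-simplices (10): [0,1,2], [0,1,3], [0,2,4], [0,3,5], [0,4,5], [1,2,5], [1,3,4], [1,4,5], [2,3,4], [2,3,5]

giving chain groups C_0 ≅ Z^6, C_1 ≅ Z^15, C_2 ≅ Z^10.

The boundary map ∂_1: C_1 → C_0 sends each edge [p,q] (with p < q) to q − p. For instance
  ∂[2,4] = [4] − [2].
The resulting 6×15 matrix has rank 5, and its Smith normal form has invariant factors (1,1,1,1,1).

∂_2: C_2 → C_1 acts by ∂[p,q,r] = [q,r] − [p,r] + [p,q]. For instance
  ∂[1,4,5] = [4,5] − [1,5] + [1,4],
  ∂[0,1,3] = [1,3] − [0,3] + [0,1].
The 15×10 boundary matrix has rank 10 and Smith normal form diag(1,1,1,1,1,1,1,1,1,2).

Computing H_k = (kernel of ∂_k) / (image of ∂_{k+1}):

  H_0: rank C_0 − rank ∂_1 = 6 − 5 = 1, and the invariant factors of ∂_1 are all 1, so H_0 ≅ Z.
  H_1: rank ker ∂_1 − rank ∂_2 = (15 − 5) − 10 = 0, and ∂_2 has invariant factor 2 > 1, so H_1 ≅ Z/2Z.
  H_2: rank ker ∂_2 − rank ∂_3 = (10 − 10) − 0 = 0, and there is no ∂_3, so H_2 ≅ 0.

As a check, the Euler characteristic is 6 − 15 + 10 = 1, which agrees with 1 − 0 + 0 = 1.
(K is a triangulation of the real projective plane RP^2.)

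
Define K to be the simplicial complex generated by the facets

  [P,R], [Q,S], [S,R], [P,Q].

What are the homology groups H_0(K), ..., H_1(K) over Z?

Fix the vertex order P < Q < R < S and write every simplex with vertices in increasing order. Then dim K = 1 and the simplices of K are:

  0-simplices (4): P, Q, R, S
  1-simplices (4): PQ, PR, QS, RS

so the chain groups are C_0 ≅ Z^4, C_1 ≅ Z^4.

The boundary map ∂_1: C_1 → C_0 maps an edge to its endpoints' difference, ∂[p,q] = q − p. For instance
  ∂QS = S − Q.
The resulting 4×4 matrix has rank 3, and its Smith normal form has invariant factors (1,1,1).

Now H_k = ker ∂_k / im ∂_{k+1}, so:

  H_0: rank C_0 − rank ∂_1 = 4 − 3 = 1, and the invariant factors of ∂_1 are all 1, so H_0 ≅ Z.
  H_1: rank ker ∂_1 − rank ∂_2 = (4 − 3) − 0 = 1, and there is no ∂_2, so H_1 ≅ Z.

As a check, the Euler characteristic is 4 − 4 = 0, which agrees with 1 − 1 = 0.

H_0 = Z,  H_1 = Z.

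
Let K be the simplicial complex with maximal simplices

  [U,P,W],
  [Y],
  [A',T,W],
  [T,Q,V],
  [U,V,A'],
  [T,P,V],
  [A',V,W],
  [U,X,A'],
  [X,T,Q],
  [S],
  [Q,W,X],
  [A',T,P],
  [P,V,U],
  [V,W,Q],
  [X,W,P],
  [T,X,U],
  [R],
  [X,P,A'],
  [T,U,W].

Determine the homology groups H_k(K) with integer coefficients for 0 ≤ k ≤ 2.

H_0 ≅ Z^4,  H_1 ≅ Z^2,  H_2 ≅ Z.

Take the total order P < Q < R < S < T < U < V < W < X < Y < A' on the vertex set. Then K (dimension 2) consists of the simplices:

  0-simplices (11): [P], [Q], [R], [S], [T], [U], [V], [W], [X], [Y], [A']
  1-simplices (24): (24 of them)
  2-simplices (16): [P,T,V], [P,T,A'], [P,U,V], [P,U,W], [P,W,X], [P,X,A'], [Q,T,V], [Q,T,X], [Q,V,W], [Q,W,X], [T,U,W], [T,U,X], [T,W,A'], [U,V,A'], [U,X,A'], [V,W,A']

Hence C_0 ≅ Z^11, C_1 ≅ Z^24, C_2 ≅ Z^16.

Boundary ∂_1: C_1 → C_0 sends each edge [p,q] (with p < q) to q − p. For instance
  ∂[U,W] = [W] − [U].
The resulting 11×24 matrix has rank 7, and its Smith normal form has invariant factors (1,1,1,1,1,1,1).

Boundary ∂_2: C_2 → C_1 acts by ∂[p,q,r] = [q,r] − [p,r] + [p,q]. For instance
  ∂[T,U,X] = [U,X] − [T,X] + [T,U],
  ∂[P,T,A'] = [T,A'] − [P,A'] + [P,T].
This gives a 24×16 integer matrix of rank 15; reducing to Smith normal form yields diagonal entries (1,1,1,1,1,1,1,1,1,1,1,1,1,1,1).

Reading off H_k = ker ∂_k / im ∂_{k+1}:

  H_0: rank C_0 − rank ∂_1 = 11 − 7 = 4, and the invariant factors of ∂_1 are all 1, so H_0 = Z^4.
  H_1: rank ker ∂_1 − rank ∂_2 = (24 − 7) − 15 = 2, and the invariant factors of ∂_2 are all 1, so H_1 = Z^2.
  H_2: rank ker ∂_2 − rank ∂_3 = (16 − 15) − 0 = 1, and there is no ∂_3, so H_2 = Z.

As a check, the Euler characteristic is 11 − 24 + 16 = 3, which agrees with 4 − 2 + 1 = 3.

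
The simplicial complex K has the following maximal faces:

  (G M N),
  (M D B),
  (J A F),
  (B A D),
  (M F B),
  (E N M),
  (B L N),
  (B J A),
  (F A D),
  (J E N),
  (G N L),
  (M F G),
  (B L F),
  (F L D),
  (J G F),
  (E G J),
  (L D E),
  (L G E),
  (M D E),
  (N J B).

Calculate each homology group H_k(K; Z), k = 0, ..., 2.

We work with the vertex ordering A < B < D < E < F < G < J < L < M < N. The simplices of K, each written with vertices in increasing order, are:

  0-simplices (10): A, B, D, E, F, G, J, L, M, N
  1-simplices (30): AB, AD, AF, AJ, BD, BF, BJ, BL, BM, BN, DE, DF, DL, DM, EG, EJ, EL, EM, EN, FG, FJ, FL, FM, GJ, GL, GM, GN, JN, LN, MN
  2-simplices (20): ABD, ABJ, ADF, AFJ, BDM, BFL, BFM, BJN, BLN, DEL, DEM, DFL, EGJ, EGL, EJN, EMN, FGJ, FGM, GLN, GMN

giving chain groups C_0 ≅ Z^10, C_1 ≅ Z^30, C_2 ≅ Z^20.

The boundary map ∂_1: C_1 → C_0 is given by ∂[p,q] = [q] − [p].
The resulting 10×30 matrix has rank 9, and its Smith normal form has invariant factors (1,1,1,1,1,1,1,1,1).

The boundary map ∂_2: C_2 → C_1 sends each 2-simplex [p,q,r] to [q,r] − [p,r] + [p,q]. For instance
  ∂GMN = MN − GN + GM,
  ∂DFL = FL − DL + DF.
This gives a 30×20 integer matrix of rank 20; reducing to Smith normal form yields diagonal entries (1,1,1,1,1,1,1,1,1,1,1,1,1,1,1,1,1,1,1,2).

Reading off H_k = ker ∂_k / im ∂_{k+1}:

  H_0: rank C_0 − rank ∂_1 = 10 − 9 = 1, and the invariant factors of ∂_1 are all 1, so H_0 ≅ Z.
  H_1: rank ker ∂_1 − rank ∂_2 = (30 − 9) − 20 = 1, and ∂_2 has invariant factor 2 > 1, so H_1 ≅ Z ⊕ Z_2.
  H_2: rank ker ∂_2 − rank ∂_3 = (20 − 20) − 0 = 0, and there is no ∂_3, so H_2 ≅ 0.

H_0 = Z,  H_1 = Z ⊕ Z_2,  H_2 = 0.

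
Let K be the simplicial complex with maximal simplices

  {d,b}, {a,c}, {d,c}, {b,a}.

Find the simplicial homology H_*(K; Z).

Take the total order a < b < c < d on the vertex set. Then K (dimension 1) consists of the simplices:

  0-simplices (4): a, b, c, d
  1-simplices (4): ab, ac, bd, cd

so the chain groups are C_0 ≅ Z^4, C_1 ≅ Z^4.

∂_1: C_1 → C_0 is given by ∂[p,q] = [q] − [p]. For instance
  ∂ac = c − a.
The 4×4 boundary matrix has rank 3 and Smith normal form diag(1,1,1).

From H_k ≅ ker(∂_k) / im(∂_{k+1}) we obtain:

  H_0: rank C_0 − rank ∂_1 = 4 − 3 = 1, and the invariant factors of ∂_1 are all 1, so H_0 ≅ Z.
  H_1: rank ker ∂_1 − rank ∂_2 = (4 − 3) − 0 = 1, and there is no ∂_2, so H_1 ≅ Z.

H_0 = Z,  H_1 = Z.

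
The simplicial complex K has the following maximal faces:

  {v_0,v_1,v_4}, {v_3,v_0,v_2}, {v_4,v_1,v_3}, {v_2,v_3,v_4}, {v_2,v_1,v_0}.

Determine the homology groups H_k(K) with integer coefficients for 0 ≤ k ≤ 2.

H_0 ≅ Z,  H_1 ≅ Z,  H_2 = 0.

We work with the vertex ordering v_0 < v_1 < v_2 < v_3 < v_4. The simplices of K, each written with vertices in increasing order, are:

  0-simplices (5): [v_0], [v_1], [v_2], [v_3], [v_4]
  1-simplices (10): [v_0,v_1], [v_0,v_2], [v_0,v_3], [v_0,v_4], [v_1,v_2], [v_1,v_3], [v_1,v_4], [v_2,v_3], [v_2,v_4], [v_3,v_4]
  2-simplices (5): [v_0,v_1,v_2], [v_0,v_1,v_4], [v_0,v_2,v_3], [v_1,v_3,v_4], [v_2,v_3,v_4]

so the chain groups are C_0 ≅ Z^5, C_1 ≅ Z^10, C_2 ≅ Z^5.

The boundary map ∂_1: C_1 → C_0 sends each edge [p,q] (with p < q) to q − p.
This gives a 5×10 integer matrix of rank 4; reducing to Smith normal form yields diagonal entries (1,1,1,1).

The boundary map ∂_2: C_2 → C_1 acts by ∂[p,q,r] = [q,r] − [p,r] + [p,q]. For instance
  ∂[v_0,v_1,v_4] = [v_1,v_4] − [v_0,v_4] + [v_0,v_1],
  ∂[v_2,v_3,v_4] = [v_3,v_4] − [v_2,v_4] + [v_2,v_3].
The resulting 10×5 matrix has rank 5, and its Smith normal form has invariant factors (1,1,1,1,1).

From H_k ≅ ker(∂_k) / im(∂_{k+1}) we obtain:

  H_0: rank C_0 − rank ∂_1 = 5 − 4 = 1, and the invariant factors of ∂_1 are all 1, so H_0 ≅ Z.
  H_1: rank ker ∂_1 − rank ∂_2 = (10 − 4) − 5 = 1, and the invariant factors of ∂_2 are all 1, so H_1 ≅ Z.
  H_2: rank ker ∂_2 − rank ∂_3 = (5 − 5) − 0 = 0, and there is no ∂_3, so H_2 ≅ 0.

(K is a triangulation of the Möbius band.)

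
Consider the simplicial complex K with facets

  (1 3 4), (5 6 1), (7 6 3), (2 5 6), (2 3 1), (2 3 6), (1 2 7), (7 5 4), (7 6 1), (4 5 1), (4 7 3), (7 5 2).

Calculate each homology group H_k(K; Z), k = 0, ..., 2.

H_0 = Z,  H_1 = Z/2Z,  H_2 = 0.

K has 7 vertices, 18 edges, 12 triangles.
rank ∂_0 = 0, rank ∂_1 = 6 ⇒ b_0 = 7 − 0 − 6 = 1; all invariant factors of ∂_1 are 1 so no torsion. So H_0 = Z.
rank ∂_1 = 6, rank ∂_2 = 12 ⇒ b_1 = 18 − 6 − 12 = 0; ∂_2 has invariant factor(s) [2] giving torsion. So H_1 = Z/2Z.
rank ∂_2 = 12, rank ∂_3 = 0 ⇒ b_2 = 12 − 12 − 0 = 0. So H_2 = 0.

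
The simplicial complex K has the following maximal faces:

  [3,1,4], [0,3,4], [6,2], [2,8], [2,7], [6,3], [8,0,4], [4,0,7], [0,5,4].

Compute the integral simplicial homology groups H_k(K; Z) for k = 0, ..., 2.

Fix the vertex order 0 < 1 < 2 < 3 < 4 < 5 < 6 < 7 < 8 and write every simplex with vertices in increasing order. Then dim K = 2 and the simplices of K are:

  0-simplices (9): [0], [1], [2], [3], [4], [5], [6], [7], [8]
  1-simplices (15): [0,3], [0,4], [0,5], [0,7], [0,8], [1,3], [1,4], [2,6], [2,7], [2,8], [3,4], [3,6], [4,5], [4,7], [4,8]
  2-simplices (5): [0,3,4], [0,4,5], [0,4,7], [0,4,8], [1,3,4]

giving chain groups C_0 ≅ Z^9, C_1 ≅ Z^15, C_2 ≅ Z^5.

Boundary ∂_1: C_1 → C_0 is given by ∂[p,q] = [q] − [p]. For instance
  ∂[2,8] = [8] − [2].
The 9×15 boundary matrix has rank 8 and Smith normal form diag(1,1,1,1,1,1,1,1).

The boundary map ∂_2: C_2 → C_1 sends each 2-simplex [p,q,r] to [q,r] − [p,r] + [p,q]. For instance
  ∂[0,4,5] = [4,5] − [0,5] + [0,4],
  ∂[0,3,4] = [3,4] − [0,4] + [0,3].
The resulting 15×5 matrix has rank 5, and its Smith normal form has invariant factors (1,1,1,1,1).

From H_k ≅ ker(∂_k) / im(∂_{k+1}) we obtain:

  H_0: rank C_0 − rank ∂_1 = 9 − 8 = 1, and the invariant factors of ∂_1 are all 1, so H_0 ≅ Z.
  H_1: rank ker ∂_1 − rank ∂_2 = (15 − 8) − 5 = 2, and the invariant factors of ∂_2 are all 1, so H_1 ≅ Z^2.
  H_2: rank ker ∂_2 − rank ∂_3 = (5 − 5) − 0 = 0, and there is no ∂_3, so H_2 ≅ 0.

H_0 = Z,  H_1 = Z^2,  H_2 = 0.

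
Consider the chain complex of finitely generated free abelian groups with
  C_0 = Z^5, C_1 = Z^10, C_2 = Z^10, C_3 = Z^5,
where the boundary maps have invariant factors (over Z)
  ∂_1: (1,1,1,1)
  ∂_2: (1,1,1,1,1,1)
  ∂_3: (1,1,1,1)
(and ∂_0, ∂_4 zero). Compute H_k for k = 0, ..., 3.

H_0 ≅ Z,  H_1 = 0,  H_2 = 0,  H_3 ≅ Z.

H_0: b_0 = 5 − 0 − 4 = 1; torsion from ∂_1 factors > 1: none. So H_0 ≅ Z.
H_1: b_1 = 10 − 4 − 6 = 0; torsion from ∂_2 factors > 1: none. So H_1 ≅ 0.
H_2: b_2 = 10 − 6 − 4 = 0; torsion from ∂_3 factors > 1: none. So H_2 ≅ 0.
H_3: b_3 = 5 − 4 − 0 = 1; torsion from ∂_4 factors > 1: none. So H_3 ≅ Z.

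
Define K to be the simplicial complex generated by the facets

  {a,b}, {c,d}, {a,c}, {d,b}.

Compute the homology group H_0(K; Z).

H_0 ≅ Z.

Take the total order a < b < c < d on the vertex set. Then K (dimension 1) consists of the simplices:

  0-simplices (4): a, b, c, d
  1-simplices (4): ab, ac, bd, cd

giving chain groups C_0 ≅ Z^4, C_1 ≅ Z^4.

∂_1: C_1 → C_0 maps an edge to its endpoints' difference, ∂[p,q] = q − p.
As a 4×4 matrix over Z this has rank 3, with invariant factors (1,1,1).

Reading off H_k = ker ∂_k / im ∂_{k+1}:

  H_0: rank C_0 − rank ∂_1 = 4 − 3 = 1, and the invariant factors of ∂_1 are all 1, so H_0 = Z.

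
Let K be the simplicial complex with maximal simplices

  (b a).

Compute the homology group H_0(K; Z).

H_0 ≅ Z.

Take the total order a < b on the vertex set. Then K (dimension 1) consists of the simplices:

  0-simplices (2): a, b
  1-simplices (1): ab

so the chain groups are C_0 ≅ Z^2, C_1 ≅ Z^1.

Boundary ∂_1: C_1 → C_0 is given by ∂[p,q] = [q] − [p]. For instance
  ∂ab = b − a.
This gives a 2×1 integer matrix of rank 1; reducing to Smith normal form yields diagonal entries (1).

Reading off H_k = ker ∂_k / im ∂_{k+1}:

  H_0: rank C_0 − rank ∂_1 = 2 − 1 = 1, and the invariant factors of ∂_1 are all 1, so H_0 = Z.

(K is a triangulation of the 1-simplex.)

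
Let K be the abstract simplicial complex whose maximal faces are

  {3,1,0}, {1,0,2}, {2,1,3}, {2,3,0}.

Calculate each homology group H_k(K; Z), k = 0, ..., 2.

H_0 ≅ Z,  H_1 = 0,  H_2 ≅ Z.

Take the total order 0 < 1 < 2 < 3 on the vertex set. Then K (dimension 2) consists of the simplices:

  0-simplices (4): [0], [1], [2], [3]
  1-simplices (6): [0,1], [0,2], [0,3], [1,2], [1,3], [2,3]
  2-simplices (4): [0,1,2], [0,1,3], [0,2,3], [1,2,3]

so the chain groups are C_0 ≅ Z^4, C_1 ≅ Z^6, C_2 ≅ Z^4.

The boundary map ∂_1: C_1 → C_0 maps an edge to its endpoints' difference, ∂[p,q] = q − p. For instance
  ∂[1,2] = [2] − [1].
The 4×6 boundary matrix has rank 3 and Smith normal form diag(1,1,1).

∂_2: C_2 → C_1 sends each 2-simplex [p,q,r] to [q,r] − [p,r] + [p,q]. For instance
  ∂[0,1,2] = [1,2] − [0,2] + [0,1],
  ∂[0,1,3] = [1,3] − [0,3] + [0,1].
The resulting 6×4 matrix has rank 3, and its Smith normal form has invariant factors (1,1,1).

Reading off H_k = ker ∂_k / im ∂_{k+1}:

  H_0: rank C_0 − rank ∂_1 = 4 − 3 = 1, and the invariant factors of ∂_1 are all 1, so H_0 ≅ Z.
  H_1: rank ker ∂_1 − rank ∂_2 = (6 − 3) − 3 = 0, and the invariant factors of ∂_2 are all 1, so H_1 ≅ 0.
  H_2: rank ker ∂_2 − rank ∂_3 = (4 − 3) − 0 = 1, and there is no ∂_3, so H_2 ≅ Z.

As a check, the Euler characteristic is 4 − 6 + 4 = 2, which agrees with 1 − 0 + 1 = 2.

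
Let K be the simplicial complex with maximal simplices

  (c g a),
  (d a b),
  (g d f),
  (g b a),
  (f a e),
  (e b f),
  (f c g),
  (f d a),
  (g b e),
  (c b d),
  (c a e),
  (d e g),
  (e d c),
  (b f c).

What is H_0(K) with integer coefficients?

H_0 ≅ Z.

Take the total order a < b < c < d < e < f < g on the vertex set. Then K (dimension 2) consists of the simplices:

  0-simplices (7): a, b, c, d, e, f, g
  1-simplices (21): ab, ac, ad, ae, af, ag, bc, bd, be, bf, bg, cd, ce, cf, cg, de, df, dg, ef, eg, fg
  2-simplices (14): abd, abg, ace, acg, adf, aef, bcd, bcf, bef, beg, cde, cfg, deg, dfg

giving chain groups C_0 ≅ Z^7, C_1 ≅ Z^21, C_2 ≅ Z^14.

∂_1: C_1 → C_0 sends each edge [p,q] (with p < q) to q − p. For instance
  ∂cf = f − c.
The 7×21 boundary matrix has rank 6 and Smith normal form diag(1,1,1,1,1,1).

The boundary map ∂_2: C_2 → C_1 maps a triangle to the signed sum of its edges. For instance
  ∂bcd = cd − bd + bc,
  ∂acg = cg − ag + ac.
The 21×14 boundary matrix has rank 13 and Smith normal form diag(1,1,1,1,1,1,1,1,1,1,1,1,1).

Reading off H_k = ker ∂_k / im ∂_{k+1}:

  H_0: rank C_0 − rank ∂_1 = 7 − 6 = 1, and the invariant factors of ∂_1 are all 1, so H_0 ≅ Z.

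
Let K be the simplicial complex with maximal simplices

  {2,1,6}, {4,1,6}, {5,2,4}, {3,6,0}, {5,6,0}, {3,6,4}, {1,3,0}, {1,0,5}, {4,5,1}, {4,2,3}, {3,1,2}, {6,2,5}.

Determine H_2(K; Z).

Order the vertices as 0 < 1 < 2 < 3 < 4 < 5 < 6. Listing each simplex with vertices in this order, K has dimension 2 with simplices:

  0-simplices (7): [0], [1], [2], [3], [4], [5], [6]
  1-simplices (18): [0,1], [0,3], [0,5], [0,6], [1,2], [1,3], [1,4], [1,5], [1,6], [2,3], [2,4], [2,5], [2,6], [3,4], [3,6], [4,5], [4,6], [5,6]
  2-simplices (12): [0,1,3], [0,1,5], [0,3,6], [0,5,6], [1,2,3], [1,2,6], [1,4,5], [1,4,6], [2,3,4], [2,4,5], [2,5,6], [3,4,6]

Hence C_0 ≅ Z^7, C_1 ≅ Z^18, C_2 ≅ Z^12.

Boundary ∂_1: C_1 → C_0 is given by ∂[p,q] = [q] − [p].
This gives a 7×18 integer matrix of rank 6; reducing to Smith normal form yields diagonal entries (1,1,1,1,1,1).

The boundary map ∂_2: C_2 → C_1 sends each 2-simplex [p,q,r] to [q,r] − [p,r] + [p,q]. For instance
  ∂[1,4,6] = [4,6] − [1,6] + [1,4],
  ∂[0,5,6] = [5,6] − [0,6] + [0,5].
The 18×12 boundary matrix has rank 12 and Smith normal form diag(1,1,1,1,1,1,1,1,1,1,1,2).

Computing H_k = (kernel of ∂_k) / (image of ∂_{k+1}):

  H_2: rank ker ∂_2 − rank ∂_3 = (12 − 12) − 0 = 0, and there is no ∂_3, so H_2 = 0.

H_2 = 0.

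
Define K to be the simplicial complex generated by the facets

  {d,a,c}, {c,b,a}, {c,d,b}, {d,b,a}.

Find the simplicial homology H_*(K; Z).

We work with the vertex ordering a < b < c < d. The simplices of K, each written with vertices in increasing order, are:

  0-simplices (4): a, b, c, d
  1-simplices (6): ab, ac, ad, bc, bd, cd
  2-simplices (4): abc, abd, acd, bcd

so the chain groups are C_0 ≅ Z^4, C_1 ≅ Z^6, C_2 ≅ Z^4.

The boundary map ∂_1: C_1 → C_0 is given by ∂[p,q] = [q] − [p].
The 4×6 boundary matrix has rank 3 and Smith normal form diag(1,1,1).

The boundary map ∂_2: C_2 → C_1 maps a triangle to the signed sum of its edges. For instance
  ∂abd = bd − ad + ab,
  ∂abc = bc − ac + ab.
This gives a 6×4 integer matrix of rank 3; reducing to Smith normal form yields diagonal entries (1,1,1).

Now H_k = ker ∂_k / im ∂_{k+1}, so:

  H_0: rank C_0 − rank ∂_1 = 4 − 3 = 1, and the invariant factors of ∂_1 are all 1, so H_0 ≅ Z.
  H_1: rank ker ∂_1 − rank ∂_2 = (6 − 3) − 3 = 0, and the invariant factors of ∂_2 are all 1, so H_1 ≅ 0.
  H_2: rank ker ∂_2 − rank ∂_3 = (4 − 3) − 0 = 1, and there is no ∂_3, so H_2 ≅ Z.

H_0 = Z,  H_1 = 0,  H_2 = Z.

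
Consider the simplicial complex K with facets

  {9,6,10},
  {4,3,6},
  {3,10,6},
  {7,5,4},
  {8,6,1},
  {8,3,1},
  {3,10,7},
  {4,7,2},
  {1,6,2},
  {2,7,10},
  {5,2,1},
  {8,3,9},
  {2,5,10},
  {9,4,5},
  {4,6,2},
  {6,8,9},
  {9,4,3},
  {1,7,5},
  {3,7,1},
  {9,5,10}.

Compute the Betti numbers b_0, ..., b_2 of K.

Take the total order 1 < 2 < 3 < 4 < 5 < 6 < 7 < 8 < 9 < 10 on the vertex set. Then K (dimension 2) consists of the simplices:

  0-simplices (10): [1], [2], [3], [4], [5], [6], [7], [8], [9], [10]
  1-simplices (30): (30 of them)
  2-simplices (20): (20 of them)

giving chain groups C_0 ≅ Z^10, C_1 ≅ Z^30, C_2 ≅ Z^20.

Boundary ∂_1: C_1 → C_0 is given by ∂[p,q] = [q] − [p]. For instance
  ∂[6,8] = [8] − [6].
As a 10×30 matrix over Z this has rank 9, with invariant factors (1,1,1,1,1,1,1,1,1).

The boundary map ∂_2: C_2 → C_1 sends each 2-simplex [p,q,r] to [q,r] − [p,r] + [p,q]. For instance
  ∂[2,7,10] = [7,10] − [2,10] + [2,7],
  ∂[3,4,6] = [4,6] − [3,6] + [3,4].
The resulting 30×20 matrix has rank 20, and its Smith normal form has invariant factors (1,1,1,1,1,1,1,1,1,1,1,1,1,1,1,1,1,1,1,2).

Computing H_k = (kernel of ∂_k) / (image of ∂_{k+1}):

  H_0: rank C_0 − rank ∂_1 = 10 − 9 = 1, and the invariant factors of ∂_1 are all 1, so H_0 = Z.
  H_1: rank ker ∂_1 − rank ∂_2 = (30 − 9) − 20 = 1, and ∂_2 has invariant factor 2 > 1, so H_1 = Z ⊕ Z/2Z.
  H_2: rank ker ∂_2 − rank ∂_3 = (20 − 20) − 0 = 0, and there is no ∂_3, so H_2 = 0.

Hence the Betti numbers are b_0 = 1, b_1 = 1, b_2 = 0.

b_0 = 1, b_1 = 1, b_2 = 0.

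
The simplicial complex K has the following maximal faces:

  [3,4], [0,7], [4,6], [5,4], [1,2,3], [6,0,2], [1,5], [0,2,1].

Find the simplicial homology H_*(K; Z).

K has 8 vertices, 12 edges, 3 triangles.
rank ∂_0 = 0, rank ∂_1 = 7 ⇒ b_0 = 8 − 0 − 7 = 1; all invariant factors of ∂_1 are 1 so no torsion. So H_0 ≅ Z.
rank ∂_1 = 7, rank ∂_2 = 3 ⇒ b_1 = 12 − 7 − 3 = 2; all invariant factors of ∂_2 are 1 so no torsion. So H_1 ≅ Z^2.
rank ∂_2 = 3, rank ∂_3 = 0 ⇒ b_2 = 3 − 3 − 0 = 0. So H_2 ≅ 0.

H_0 = Z,  H_1 = Z^2,  H_2 = 0.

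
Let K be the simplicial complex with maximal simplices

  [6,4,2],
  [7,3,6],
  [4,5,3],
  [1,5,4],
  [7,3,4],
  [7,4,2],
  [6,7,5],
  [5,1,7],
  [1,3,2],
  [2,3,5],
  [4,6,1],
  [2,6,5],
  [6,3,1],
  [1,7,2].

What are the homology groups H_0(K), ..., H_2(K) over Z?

H_0 ≅ Z,  H_1 ≅ Z^2,  H_2 ≅ Z.

Fix the vertex order 1 < 2 < 3 < 4 < 5 < 6 < 7 and write every simplex with vertices in increasing order. Then dim K = 2 and the simplices of K are:

  0-simplices (7): [1], [2], [3], [4], [5], [6], [7]
  1-simplices (21): [1,2], [1,3], [1,4], [1,5], [1,6], [1,7], [2,3], [2,4], [2,5], [2,6], [2,7], [3,4], [3,5], [3,6], [3,7], [4,5], [4,6], [4,7], [5,6], [5,7], [6,7]
  2-simplices (14): [1,2,3], [1,2,7], [1,3,6], [1,4,5], [1,4,6], [1,5,7], [2,3,5], [2,4,6], [2,4,7], [2,5,6], [3,4,5], [3,4,7], [3,6,7], [5,6,7]

so the chain groups are C_0 ≅ Z^7, C_1 ≅ Z^21, C_2 ≅ Z^14.

The boundary map ∂_1: C_1 → C_0 maps an edge to its endpoints' difference, ∂[p,q] = q − p.
This gives a 7×21 integer matrix of rank 6; reducing to Smith normal form yields diagonal entries (1,1,1,1,1,1).

Boundary ∂_2: C_2 → C_1 sends each 2-simplex [p,q,r] to [q,r] − [p,r] + [p,q]. For instance
  ∂[2,3,5] = [3,5] − [2,5] + [2,3],
  ∂[5,6,7] = [6,7] − [5,7] + [5,6].
The 21×14 boundary matrix has rank 13 and Smith normal form diag(1,1,1,1,1,1,1,1,1,1,1,1,1).

Now H_k = ker ∂_k / im ∂_{k+1}, so:

  H_0: rank C_0 − rank ∂_1 = 7 − 6 = 1, and the invariant factors of ∂_1 are all 1, so H_0 = Z.
  H_1: rank ker ∂_1 − rank ∂_2 = (21 − 6) − 13 = 2, and the invariant factors of ∂_2 are all 1, so H_1 = Z^2.
  H_2: rank ker ∂_2 − rank ∂_3 = (14 − 13) − 0 = 1, and there is no ∂_3, so H_2 = Z.

(K is a triangulation of the torus T^2.)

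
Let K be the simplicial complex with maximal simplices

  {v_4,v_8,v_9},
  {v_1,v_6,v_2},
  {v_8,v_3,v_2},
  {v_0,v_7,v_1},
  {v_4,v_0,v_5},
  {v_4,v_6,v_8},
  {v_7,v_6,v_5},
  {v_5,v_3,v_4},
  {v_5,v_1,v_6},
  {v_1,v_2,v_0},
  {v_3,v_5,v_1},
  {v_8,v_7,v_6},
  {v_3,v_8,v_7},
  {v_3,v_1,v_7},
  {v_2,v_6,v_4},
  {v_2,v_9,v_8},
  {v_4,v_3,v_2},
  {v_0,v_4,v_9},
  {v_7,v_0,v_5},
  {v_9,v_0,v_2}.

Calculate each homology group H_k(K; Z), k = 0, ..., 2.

Order the vertices as v_0 < v_1 < v_2 < v_3 < v_4 < v_5 < v_6 < v_7 < v_8 < v_9. Listing each simplex with vertices in this order, K has dimension 2 with simplices:

  0-simplices (10): [v_0], [v_1], [v_2], [v_3], [v_4], [v_5], [v_6], [v_7], [v_8], [v_9]
  1-simplices (30): (30 of them)
  2-simplices (20): (20 of them)

so the chain groups are C_0 ≅ Z^10, C_1 ≅ Z^30, C_2 ≅ Z^20.

Boundary ∂_1: C_1 → C_0 is given by ∂[p,q] = [q] − [p]. For instance
  ∂[v_0,v_5] = [v_5] − [v_0].
The 10×30 boundary matrix has rank 9 and Smith normal form diag(1,1,1,1,1,1,1,1,1).

The boundary map ∂_2: C_2 → C_1 acts by ∂[p,q,r] = [q,r] − [p,r] + [p,q]. For instance
  ∂[v_2,v_3,v_4] = [v_3,v_4] − [v_2,v_4] + [v_2,v_3],
  ∂[v_3,v_7,v_8] = [v_7,v_8] − [v_3,v_8] + [v_3,v_7].
This gives a 30×20 integer matrix of rank 20; reducing to Smith normal form yields diagonal entries (1,1,1,1,1,1,1,1,1,1,1,1,1,1,1,1,1,1,1,2).

Now H_k = ker ∂_k / im ∂_{k+1}, so:

  H_0: rank C_0 − rank ∂_1 = 10 − 9 = 1, and the invariant factors of ∂_1 are all 1, so H_0 = Z.
  H_1: rank ker ∂_1 − rank ∂_2 = (30 − 9) − 20 = 1, and ∂_2 has invariant factor 2 > 1, so H_1 = Z ⊕ Z/2.
  H_2: rank ker ∂_2 − rank ∂_3 = (20 − 20) − 0 = 0, and there is no ∂_3, so H_2 = 0.

(K is a triangulation of the Klein bottle.)

H_0 = Z,  H_1 = Z ⊕ Z/2,  H_2 = 0.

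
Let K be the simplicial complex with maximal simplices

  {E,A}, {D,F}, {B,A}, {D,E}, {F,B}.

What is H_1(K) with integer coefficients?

We work with the vertex ordering A < B < D < E < F. The simplices of K, each written with vertices in increasing order, are:

  0-simplices (5): A, B, D, E, F
  1-simplices (5): AB, AE, BF, DE, DF

so the chain groups are C_0 ≅ Z^5, C_1 ≅ Z^5.

Boundary ∂_1: C_1 → C_0 maps an edge to its endpoints' difference, ∂[p,q] = q − p.
The 5×5 boundary matrix has rank 4 and Smith normal form diag(1,1,1,1).

Now H_k = ker ∂_k / im ∂_{k+1}, so:

  H_1: rank ker ∂_1 − rank ∂_2 = (5 − 4) − 0 = 1, and there is no ∂_2, so H_1 ≅ Z.

H_1 = Z.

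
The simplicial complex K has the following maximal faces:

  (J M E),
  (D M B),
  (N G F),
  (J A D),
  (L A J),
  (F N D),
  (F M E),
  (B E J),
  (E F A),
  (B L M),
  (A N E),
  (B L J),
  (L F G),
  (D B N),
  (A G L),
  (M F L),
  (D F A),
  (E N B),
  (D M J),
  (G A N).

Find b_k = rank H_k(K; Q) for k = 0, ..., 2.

b_0 = 1, b_1 = 1, b_2 = 0.

Take the total order A < B < D < E < F < G < J < L < M < N on the vertex set. Then K (dimension 2) consists of the simplices:

  0-simplices (10): A, B, D, E, F, G, J, L, M, N
  1-simplices (30): AD, AE, AF, AG, AJ, AL, AN, BD, BE, BJ, BL, BM, BN, DF, DJ, DM, DN, EF, EJ, EM, EN, FG, FL, FM, FN, GL, GN, JL, JM, LM
  2-simplices (20): ADF, ADJ, AEF, AEN, AGL, AGN, AJL, BDM, BDN, BEJ, BEN, BJL, BLM, DFN, DJM, EFM, EJM, FGL, FGN, FLM

so the chain groups are C_0 ≅ Z^10, C_1 ≅ Z^30, C_2 ≅ Z^20.

Boundary ∂_1: C_1 → C_0 maps an edge to its endpoints' difference, ∂[p,q] = q − p.
The 10×30 boundary matrix has rank 9 and Smith normal form diag(1,1,1,1,1,1,1,1,1).

The boundary map ∂_2: C_2 → C_1 maps a triangle to the signed sum of its edges. For instance
  ∂BEN = EN − BN + BE,
  ∂EJM = JM − EM + EJ.
As a 30×20 matrix over Z this has rank 20, with invariant factors (1,1,1,1,1,1,1,1,1,1,1,1,1,1,1,1,1,1,1,2).

Computing H_k = (kernel of ∂_k) / (image of ∂_{k+1}):

  H_0: rank C_0 − rank ∂_1 = 10 − 9 = 1, and the invariant factors of ∂_1 are all 1, so H_0 ≅ Z.
  H_1: rank ker ∂_1 − rank ∂_2 = (30 − 9) − 20 = 1, and ∂_2 has invariant factor 2 > 1, so H_1 ≅ Z ⊕ Z_2.
  H_2: rank ker ∂_2 − rank ∂_3 = (20 − 20) − 0 = 0, and there is no ∂_3, so H_2 ≅ 0.

Hence the Betti numbers are b_0 = 1, b_1 = 1, b_2 = 0.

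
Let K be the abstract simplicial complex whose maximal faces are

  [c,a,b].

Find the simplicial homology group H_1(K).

H_1 = 0.

We work with the vertex ordering a < b < c. The simplices of K, each written with vertices in increasing order, are:

  0-simplices (3): a, b, c
  1-simplices (3): ab, ac, bc
  2-simplices (1): abc

so the chain groups are C_0 ≅ Z^3, C_1 ≅ Z^3, C_2 ≅ Z^1.

∂_1: C_1 → C_0 maps an edge to its endpoints' difference, ∂[p,q] = q − p.
The 3×3 boundary matrix has rank 2 and Smith normal form diag(1,1).

Boundary ∂_2: C_2 → C_1 acts by ∂[p,q,r] = [q,r] − [p,r] + [p,q]. For instance
  ∂abc = bc − ac + ab.
The resulting 3×1 matrix has rank 1, and its Smith normal form has invariant factors (1).

Computing H_k = (kernel of ∂_k) / (image of ∂_{k+1}):

  H_1: rank ker ∂_1 − rank ∂_2 = (3 − 2) − 1 = 0, and the invariant factors of ∂_2 are all 1, so H_1 = 0.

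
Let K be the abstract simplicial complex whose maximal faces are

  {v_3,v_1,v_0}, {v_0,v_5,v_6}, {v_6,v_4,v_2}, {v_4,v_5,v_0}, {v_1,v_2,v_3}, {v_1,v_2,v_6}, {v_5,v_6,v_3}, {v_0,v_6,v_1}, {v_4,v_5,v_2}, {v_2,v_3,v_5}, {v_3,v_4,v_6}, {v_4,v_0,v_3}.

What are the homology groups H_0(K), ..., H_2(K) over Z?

We work with the vertex ordering v_0 < v_1 < v_2 < v_3 < v_4 < v_5 < v_6. The simplices of K, each written with vertices in increasing order, are:

  0-simplices (7): [v_0], [v_1], [v_2], [v_3], [v_4], [v_5], [v_6]
  1-simplices (18): (18 of them)
  2-simplices (12): (12 of them)

so the chain groups are C_0 ≅ Z^7, C_1 ≅ Z^18, C_2 ≅ Z^12.

∂_1: C_1 → C_0 sends each edge [p,q] (with p < q) to q − p. For instance
  ∂[v_2,v_3] = [v_3] − [v_2].
This gives a 7×18 integer matrix of rank 6; reducing to Smith normal form yields diagonal entries (1,1,1,1,1,1).

∂_2: C_2 → C_1 sends each 2-simplex [p,q,r] to [q,r] − [p,r] + [p,q]. For instance
  ∂[v_0,v_5,v_6] = [v_5,v_6] − [v_0,v_6] + [v_0,v_5],
  ∂[v_2,v_3,v_5] = [v_3,v_5] − [v_2,v_5] + [v_2,v_3].
The 18×12 boundary matrix has rank 12 and Smith normal form diag(1,1,1,1,1,1,1,1,1,1,1,2).

From H_k ≅ ker(∂_k) / im(∂_{k+1}) we obtain:

  H_0: rank C_0 − rank ∂_1 = 7 − 6 = 1, and the invariant factors of ∂_1 are all 1, so H_0 ≅ Z.
  H_1: rank ker ∂_1 − rank ∂_2 = (18 − 6) − 12 = 0, and ∂_2 has invariant factor 2 > 1, so H_1 ≅ Z/2Z.
  H_2: rank ker ∂_2 − rank ∂_3 = (12 − 12) − 0 = 0, and there is no ∂_3, so H_2 ≅ 0.

(K is a triangulation of the real projective plane RP^2.)

H_0 ≅ Z,  H_1 ≅ Z/2Z,  H_2 = 0.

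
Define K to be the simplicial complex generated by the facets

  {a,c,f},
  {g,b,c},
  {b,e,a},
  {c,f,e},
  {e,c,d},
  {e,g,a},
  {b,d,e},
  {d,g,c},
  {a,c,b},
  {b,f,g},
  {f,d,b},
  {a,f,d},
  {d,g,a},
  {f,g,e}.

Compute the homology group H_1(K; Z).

H_1 = Z^2.

Take the total order a < b < c < d < e < f < g on the vertex set. Then K (dimension 2) consists of the simplices:

  0-simplices (7): a, b, c, d, e, f, g
  1-simplices (21): ab, ac, ad, ae, af, ag, bc, bd, be, bf, bg, cd, ce, cf, cg, de, df, dg, ef, eg, fg
  2-simplices (14): abc, abe, acf, adf, adg, aeg, bcg, bde, bdf, bfg, cde, cdg, cef, efg

Hence C_0 ≅ Z^7, C_1 ≅ Z^21, C_2 ≅ Z^14.

∂_1: C_1 → C_0 maps an edge to its endpoints' difference, ∂[p,q] = q − p. For instance
  ∂dg = g − d.
The 7×21 boundary matrix has rank 6 and Smith normal form diag(1,1,1,1,1,1).

∂_2: C_2 → C_1 sends each 2-simplex [p,q,r] to [q,r] − [p,r] + [p,q]. For instance
  ∂efg = fg − eg + ef,
  ∂aeg = eg − ag + ae.
The 21×14 boundary matrix has rank 13 and Smith normal form diag(1,1,1,1,1,1,1,1,1,1,1,1,1).

Reading off H_k = ker ∂_k / im ∂_{k+1}:

  H_1: rank ker ∂_1 − rank ∂_2 = (21 − 6) − 13 = 2, and the invariant factors of ∂_2 are all 1, so H_1 = Z^2.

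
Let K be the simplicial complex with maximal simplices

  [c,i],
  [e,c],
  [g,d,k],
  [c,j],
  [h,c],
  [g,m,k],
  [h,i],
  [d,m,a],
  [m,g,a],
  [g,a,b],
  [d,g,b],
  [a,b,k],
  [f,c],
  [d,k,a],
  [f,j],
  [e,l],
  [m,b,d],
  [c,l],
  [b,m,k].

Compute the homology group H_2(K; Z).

K has 13 vertices, 24 edges, 10 triangles.
rank ∂_2 = 10, rank ∂_3 = 0 ⇒ b_2 = 10 − 10 − 0 = 0. So H_2 ≅ 0.

H_2 = 0.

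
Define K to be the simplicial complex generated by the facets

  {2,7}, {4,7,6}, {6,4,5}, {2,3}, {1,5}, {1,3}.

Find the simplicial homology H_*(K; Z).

K has 7 vertices, 9 edges, 2 triangles.
rank ∂_0 = 0, rank ∂_1 = 6 ⇒ b_0 = 7 − 0 − 6 = 1; all invariant factors of ∂_1 are 1 so no torsion. So H_0 = Z.
rank ∂_1 = 6, rank ∂_2 = 2 ⇒ b_1 = 9 − 6 − 2 = 1; all invariant factors of ∂_2 are 1 so no torsion. So H_1 = Z.
rank ∂_2 = 2, rank ∂_3 = 0 ⇒ b_2 = 2 − 2 − 0 = 0. So H_2 = 0.

H_0 = Z,  H_1 = Z,  H_2 = 0.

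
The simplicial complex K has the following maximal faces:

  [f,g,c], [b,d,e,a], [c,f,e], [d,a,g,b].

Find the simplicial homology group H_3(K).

Fix the vertex order a < b < c < d < e < f < g and write every simplex with vertices in increasing order. Then dim K = 3 and the simplices of K are:

  0-simplices (7): a, b, c, d, e, f, g
  1-simplices (14): ab, ad, ae, ag, bd, be, bg, ce, cf, cg, de, dg, ef, fg
  2-simplices (9): abd, abe, abg, ade, adg, bde, bdg, cef, cfg
  3-simplices (2): abde, abdg

giving chain groups C_0 ≅ Z^7, C_1 ≅ Z^14, C_2 ≅ Z^9, C_3 ≅ Z^2.

∂_1: C_1 → C_0 maps an edge to its endpoints' difference, ∂[p,q] = q − p. For instance
  ∂ef = f − e.
As a 7×14 matrix over Z this has rank 6, with invariant factors (1,1,1,1,1,1).

∂_2: C_2 → C_1 sends each 2-simplex [p,q,r] to [q,r] − [p,r] + [p,q]. For instance
  ∂adg = dg − ag + ad,
  ∂cfg = fg − cg + cf.
The 14×9 boundary matrix has rank 7 and Smith normal form diag(1,1,1,1,1,1,1).

Boundary ∂_3: C_3 → C_2 sends each 3-simplex σ to the alternating sum Σ_i (−1)^i (σ with its i-th vertex removed). For instance
  ∂abde = bde − ade + abe − abd,
  ∂abdg = bdg − adg + abg − abd.
This gives a 9×2 integer matrix of rank 2; reducing to Smith normal form yields diagonal entries (1,1).

Now H_k = ker ∂_k / im ∂_{k+1}, so:

  H_3: rank ker ∂_3 − rank ∂_4 = (2 − 2) − 0 = 0, and there is no ∂_4, so H_3 = 0.

H_3 = 0.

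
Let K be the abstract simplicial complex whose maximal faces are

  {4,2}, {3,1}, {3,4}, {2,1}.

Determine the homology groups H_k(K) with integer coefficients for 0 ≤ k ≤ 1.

Order the vertices as 1 < 2 < 3 < 4. Listing each simplex with vertices in this order, K has dimension 1 with simplices:

  0-simplices (4): [1], [2], [3], [4]
  1-simplices (4): [1,2], [1,3], [2,4], [3,4]

so the chain groups are C_0 ≅ Z^4, C_1 ≅ Z^4.

Boundary ∂_1: C_1 → C_0 sends each edge [p,q] (with p < q) to q − p. For instance
  ∂[1,3] = [3] − [1].
This gives a 4×4 integer matrix of rank 3; reducing to Smith normal form yields diagonal entries (1,1,1).

Computing H_k = (kernel of ∂_k) / (image of ∂_{k+1}):

  H_0: rank C_0 − rank ∂_1 = 4 − 3 = 1, and the invariant factors of ∂_1 are all 1, so H_0 = Z.
  H_1: rank ker ∂_1 − rank ∂_2 = (4 − 3) − 0 = 1, and there is no ∂_2, so H_1 = Z.

As a check, the Euler characteristic is 4 − 4 = 0, which agrees with 1 − 1 = 0.

H_0 ≅ Z,  H_1 ≅ Z.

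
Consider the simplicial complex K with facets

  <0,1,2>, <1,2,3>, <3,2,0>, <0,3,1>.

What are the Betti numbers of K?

Fix the vertex order 0 < 1 < 2 < 3 and write every simplex with vertices in increasing order. Then dim K = 2 and the simplices of K are:

  0-simplices (4): [0], [1], [2], [3]
  1-simplices (6): [0,1], [0,2], [0,3], [1,2], [1,3], [2,3]
  2-simplices (4): [0,1,2], [0,1,3], [0,2,3], [1,2,3]

Hence C_0 ≅ Z^4, C_1 ≅ Z^6, C_2 ≅ Z^4.

The boundary map ∂_1: C_1 → C_0 sends each edge [p,q] (with p < q) to q − p. For instance
  ∂[0,1] = [1] − [0].
This gives a 4×6 integer matrix of rank 3; reducing to Smith normal form yields diagonal entries (1,1,1).

∂_2: C_2 → C_1 acts by ∂[p,q,r] = [q,r] − [p,r] + [p,q]. For instance
  ∂[0,1,3] = [1,3] − [0,3] + [0,1],
  ∂[0,1,2] = [1,2] − [0,2] + [0,1].
The resulting 6×4 matrix has rank 3, and its Smith normal form has invariant factors (1,1,1).

Computing H_k = (kernel of ∂_k) / (image of ∂_{k+1}):

  H_0: rank C_0 − rank ∂_1 = 4 − 3 = 1, and the invariant factors of ∂_1 are all 1, so H_0 = Z.
  H_1: rank ker ∂_1 − rank ∂_2 = (6 − 3) − 3 = 0, and the invariant factors of ∂_2 are all 1, so H_1 = 0.
  H_2: rank ker ∂_2 − rank ∂_3 = (4 − 3) − 0 = 1, and there is no ∂_3, so H_2 = Z.

As a check, the Euler characteristic is 4 − 6 + 4 = 2, which agrees with 1 − 0 + 1 = 2.

Hence the Betti numbers are b_0 = 1, b_1 = 0, b_2 = 1.

b_0 = 1, b_1 = 0, b_2 = 1.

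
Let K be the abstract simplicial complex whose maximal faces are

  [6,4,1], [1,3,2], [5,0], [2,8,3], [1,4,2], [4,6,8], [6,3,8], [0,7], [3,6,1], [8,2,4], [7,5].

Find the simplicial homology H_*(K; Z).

H_0 = Z^2,  H_1 = Z,  H_2 = Z.

K has 9 vertices, 15 edges, 8 triangles.
rank ∂_0 = 0, rank ∂_1 = 7 ⇒ b_0 = 9 − 0 − 7 = 2; all invariant factors of ∂_1 are 1 so no torsion. So H_0 = Z^2.
rank ∂_1 = 7, rank ∂_2 = 7 ⇒ b_1 = 15 − 7 − 7 = 1; all invariant factors of ∂_2 are 1 so no torsion. So H_1 = Z.
rank ∂_2 = 7, rank ∂_3 = 0 ⇒ b_2 = 8 − 7 − 0 = 1. So H_2 = Z.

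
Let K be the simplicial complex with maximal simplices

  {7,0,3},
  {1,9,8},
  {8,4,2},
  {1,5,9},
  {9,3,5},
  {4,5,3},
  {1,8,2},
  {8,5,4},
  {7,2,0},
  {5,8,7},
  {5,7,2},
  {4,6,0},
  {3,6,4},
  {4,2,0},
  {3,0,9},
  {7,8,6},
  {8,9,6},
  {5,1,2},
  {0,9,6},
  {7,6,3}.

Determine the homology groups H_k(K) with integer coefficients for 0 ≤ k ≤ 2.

Take the total order 0 < 1 < 2 < 3 < 4 < 5 < 6 < 7 < 8 < 9 on the vertex set. Then K (dimension 2) consists of the simplices:

  0-simplices (10): [0], [1], [2], [3], [4], [5], [6], [7], [8], [9]
  1-simplices (30): (30 of them)
  2-simplices (20): (20 of them)

giving chain groups C_0 ≅ Z^10, C_1 ≅ Z^30, C_2 ≅ Z^20.

The boundary map ∂_1: C_1 → C_0 maps an edge to its endpoints' difference, ∂[p,q] = q − p.
The 10×30 boundary matrix has rank 9 and Smith normal form diag(1,1,1,1,1,1,1,1,1).

Boundary ∂_2: C_2 → C_1 sends each 2-simplex [p,q,r] to [q,r] − [p,r] + [p,q]. For instance
  ∂[3,6,7] = [6,7] − [3,7] + [3,6],
  ∂[4,5,8] = [5,8] − [4,8] + [4,5].
This gives a 30×20 integer matrix of rank 20; reducing to Smith normal form yields diagonal entries (1,1,1,1,1,1,1,1,1,1,1,1,1,1,1,1,1,1,1,2).

Now H_k = ker ∂_k / im ∂_{k+1}, so:

  H_0: rank C_0 − rank ∂_1 = 10 − 9 = 1, and the invariant factors of ∂_1 are all 1, so H_0 ≅ Z.
  H_1: rank ker ∂_1 − rank ∂_2 = (30 − 9) − 20 = 1, and ∂_2 has invariant factor 2 > 1, so H_1 ≅ Z × Z/2.
  H_2: rank ker ∂_2 − rank ∂_3 = (20 − 20) − 0 = 0, and there is no ∂_3, so H_2 ≅ 0.

(K is a triangulation of the Klein bottle.)

H_0 = Z,  H_1 = Z × Z/2,  H_2 = 0.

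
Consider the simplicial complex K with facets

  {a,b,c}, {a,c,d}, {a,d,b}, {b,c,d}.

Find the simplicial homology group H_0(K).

H_0 = Z.

Take the total order a < b < c < d on the vertex set. Then K (dimension 2) consists of the simplices:

  0-simplices (4): a, b, c, d
  1-simplices (6): ab, ac, ad, bc, bd, cd
  2-simplices (4): abc, abd, acd, bcd

so the chain groups are C_0 ≅ Z^4, C_1 ≅ Z^6, C_2 ≅ Z^4.

The boundary map ∂_1: C_1 → C_0 maps an edge to its endpoints' difference, ∂[p,q] = q − p. For instance
  ∂ab = b − a.
As a 4×6 matrix over Z this has rank 3, with invariant factors (1,1,1).

∂_2: C_2 → C_1 sends each 2-simplex [p,q,r] to [q,r] − [p,r] + [p,q]. For instance
  ∂abc = bc − ac + ab,
  ∂abd = bd − ad + ab.
This gives a 6×4 integer matrix of rank 3; reducing to Smith normal form yields diagonal entries (1,1,1).

Reading off H_k = ker ∂_k / im ∂_{k+1}:

  H_0: rank C_0 − rank ∂_1 = 4 − 3 = 1, and the invariant factors of ∂_1 are all 1, so H_0 ≅ Z.

(K is a triangulation of the 2-sphere S^2.)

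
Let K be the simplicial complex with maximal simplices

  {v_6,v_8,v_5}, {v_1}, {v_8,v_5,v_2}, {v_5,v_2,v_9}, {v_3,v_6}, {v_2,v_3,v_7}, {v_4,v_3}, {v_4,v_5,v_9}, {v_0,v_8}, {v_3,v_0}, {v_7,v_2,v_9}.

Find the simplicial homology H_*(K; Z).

Take the total order v_0 < v_1 < v_2 < v_3 < v_4 < v_5 < v_6 < v_7 < v_8 < v_9 on the vertex set. Then K (dimension 2) consists of the simplices:

  0-simplices (10): [v_0], [v_1], [v_2], [v_3], [v_4], [v_5], [v_6], [v_7], [v_8], [v_9]
  1-simplices (17): (17 of them)
  2-simplices (6): [v_2,v_3,v_7], [v_2,v_5,v_8], [v_2,v_5,v_9], [v_2,v_7,v_9], [v_4,v_5,v_9], [v_5,v_6,v_8]

so the chain groups are C_0 ≅ Z^10, C_1 ≅ Z^17, C_2 ≅ Z^6.

The boundary map ∂_1: C_1 → C_0 is given by ∂[p,q] = [q] − [p]. For instance
  ∂[v_7,v_9] = [v_9] − [v_7].
As a 10×17 matrix over Z this has rank 8, with invariant factors (1,1,1,1,1,1,1,1).

∂_2: C_2 → C_1 maps a triangle to the signed sum of its edges. For instance
  ∂[v_2,v_5,v_9] = [v_5,v_9] − [v_2,v_9] + [v_2,v_5],
  ∂[v_5,v_6,v_8] = [v_6,v_8] − [v_5,v_8] + [v_5,v_6].
The 17×6 boundary matrix has rank 6 and Smith normal form diag(1,1,1,1,1,1).

Reading off H_k = ker ∂_k / im ∂_{k+1}:

  H_0: rank C_0 − rank ∂_1 = 10 − 8 = 2, and the invariant factors of ∂_1 are all 1, so H_0 = Z^2.
  H_1: rank ker ∂_1 − rank ∂_2 = (17 − 8) − 6 = 3, and the invariant factors of ∂_2 are all 1, so H_1 = Z^3.
  H_2: rank ker ∂_2 − rank ∂_3 = (6 − 6) − 0 = 0, and there is no ∂_3, so H_2 = 0.

As a check, the Euler characteristic is 10 − 17 + 6 = -1, which agrees with 2 − 3 + 0 = -1.

H_0 ≅ Z^2,  H_1 ≅ Z^3,  H_2 = 0.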